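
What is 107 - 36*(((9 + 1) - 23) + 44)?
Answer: -1009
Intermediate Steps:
107 - 36*(((9 + 1) - 23) + 44) = 107 - 36*((10 - 23) + 44) = 107 - 36*(-13 + 44) = 107 - 36*31 = 107 - 1116 = -1009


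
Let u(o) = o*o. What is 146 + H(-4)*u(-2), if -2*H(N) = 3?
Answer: 140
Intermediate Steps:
H(N) = -3/2 (H(N) = -½*3 = -3/2)
u(o) = o²
146 + H(-4)*u(-2) = 146 - 3/2*(-2)² = 146 - 3/2*4 = 146 - 6 = 140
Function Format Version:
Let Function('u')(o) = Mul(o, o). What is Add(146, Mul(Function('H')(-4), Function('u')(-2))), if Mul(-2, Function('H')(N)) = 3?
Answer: 140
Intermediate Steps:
Function('H')(N) = Rational(-3, 2) (Function('H')(N) = Mul(Rational(-1, 2), 3) = Rational(-3, 2))
Function('u')(o) = Pow(o, 2)
Add(146, Mul(Function('H')(-4), Function('u')(-2))) = Add(146, Mul(Rational(-3, 2), Pow(-2, 2))) = Add(146, Mul(Rational(-3, 2), 4)) = Add(146, -6) = 140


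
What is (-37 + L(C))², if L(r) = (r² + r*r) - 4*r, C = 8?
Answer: 3481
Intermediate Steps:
L(r) = -4*r + 2*r² (L(r) = (r² + r²) - 4*r = 2*r² - 4*r = -4*r + 2*r²)
(-37 + L(C))² = (-37 + 2*8*(-2 + 8))² = (-37 + 2*8*6)² = (-37 + 96)² = 59² = 3481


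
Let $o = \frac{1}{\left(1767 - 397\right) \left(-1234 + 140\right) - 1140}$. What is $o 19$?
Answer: $- \frac{19}{1499920} \approx -1.2667 \cdot 10^{-5}$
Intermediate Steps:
$o = - \frac{1}{1499920}$ ($o = \frac{1}{1370 \left(-1094\right) - 1140} = \frac{1}{-1498780 - 1140} = \frac{1}{-1499920} = - \frac{1}{1499920} \approx -6.667 \cdot 10^{-7}$)
$o 19 = \left(- \frac{1}{1499920}\right) 19 = - \frac{19}{1499920}$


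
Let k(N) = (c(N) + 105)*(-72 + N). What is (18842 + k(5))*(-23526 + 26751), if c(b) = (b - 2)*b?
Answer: 34836450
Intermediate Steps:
c(b) = b*(-2 + b) (c(b) = (-2 + b)*b = b*(-2 + b))
k(N) = (-72 + N)*(105 + N*(-2 + N)) (k(N) = (N*(-2 + N) + 105)*(-72 + N) = (105 + N*(-2 + N))*(-72 + N) = (-72 + N)*(105 + N*(-2 + N)))
(18842 + k(5))*(-23526 + 26751) = (18842 + (-7560 + 5**3 - 74*5**2 + 249*5))*(-23526 + 26751) = (18842 + (-7560 + 125 - 74*25 + 1245))*3225 = (18842 + (-7560 + 125 - 1850 + 1245))*3225 = (18842 - 8040)*3225 = 10802*3225 = 34836450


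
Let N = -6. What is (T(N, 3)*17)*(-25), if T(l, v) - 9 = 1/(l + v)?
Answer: -11050/3 ≈ -3683.3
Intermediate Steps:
T(l, v) = 9 + 1/(l + v)
(T(N, 3)*17)*(-25) = (((1 + 9*(-6) + 9*3)/(-6 + 3))*17)*(-25) = (((1 - 54 + 27)/(-3))*17)*(-25) = (-⅓*(-26)*17)*(-25) = ((26/3)*17)*(-25) = (442/3)*(-25) = -11050/3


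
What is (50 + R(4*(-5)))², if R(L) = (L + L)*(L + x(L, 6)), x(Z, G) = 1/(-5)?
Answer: 736164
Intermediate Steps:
x(Z, G) = -⅕
R(L) = 2*L*(-⅕ + L) (R(L) = (L + L)*(L - ⅕) = (2*L)*(-⅕ + L) = 2*L*(-⅕ + L))
(50 + R(4*(-5)))² = (50 + 2*(4*(-5))*(-1 + 5*(4*(-5)))/5)² = (50 + (⅖)*(-20)*(-1 + 5*(-20)))² = (50 + (⅖)*(-20)*(-1 - 100))² = (50 + (⅖)*(-20)*(-101))² = (50 + 808)² = 858² = 736164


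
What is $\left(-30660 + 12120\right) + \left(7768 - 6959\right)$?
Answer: $-17731$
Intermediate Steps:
$\left(-30660 + 12120\right) + \left(7768 - 6959\right) = -18540 + 809 = -17731$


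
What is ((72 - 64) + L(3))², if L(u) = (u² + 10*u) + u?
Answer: 2500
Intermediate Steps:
L(u) = u² + 11*u
((72 - 64) + L(3))² = ((72 - 64) + 3*(11 + 3))² = (8 + 3*14)² = (8 + 42)² = 50² = 2500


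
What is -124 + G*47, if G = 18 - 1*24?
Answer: -406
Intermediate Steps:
G = -6 (G = 18 - 24 = -6)
-124 + G*47 = -124 - 6*47 = -124 - 282 = -406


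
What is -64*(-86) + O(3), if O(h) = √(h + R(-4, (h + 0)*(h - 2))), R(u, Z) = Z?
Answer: 5504 + √6 ≈ 5506.5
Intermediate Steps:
O(h) = √(h + h*(-2 + h)) (O(h) = √(h + (h + 0)*(h - 2)) = √(h + h*(-2 + h)))
-64*(-86) + O(3) = -64*(-86) + √(3*(-1 + 3)) = 5504 + √(3*2) = 5504 + √6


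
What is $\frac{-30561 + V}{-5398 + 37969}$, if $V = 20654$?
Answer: $- \frac{9907}{32571} \approx -0.30417$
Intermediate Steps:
$\frac{-30561 + V}{-5398 + 37969} = \frac{-30561 + 20654}{-5398 + 37969} = - \frac{9907}{32571}$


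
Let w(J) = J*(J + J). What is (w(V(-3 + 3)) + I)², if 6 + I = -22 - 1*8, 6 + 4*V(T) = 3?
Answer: 77841/64 ≈ 1216.3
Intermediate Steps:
V(T) = -¾ (V(T) = -3/2 + (¼)*3 = -3/2 + ¾ = -¾)
w(J) = 2*J² (w(J) = J*(2*J) = 2*J²)
I = -36 (I = -6 + (-22 - 1*8) = -6 + (-22 - 8) = -6 - 30 = -36)
(w(V(-3 + 3)) + I)² = (2*(-¾)² - 36)² = (2*(9/16) - 36)² = (9/8 - 36)² = (-279/8)² = 77841/64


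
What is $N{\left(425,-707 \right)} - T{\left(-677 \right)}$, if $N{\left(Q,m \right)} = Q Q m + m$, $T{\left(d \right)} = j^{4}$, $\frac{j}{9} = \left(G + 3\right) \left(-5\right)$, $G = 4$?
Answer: $-9973303207$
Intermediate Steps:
$j = -315$ ($j = 9 \left(4 + 3\right) \left(-5\right) = 9 \cdot 7 \left(-5\right) = 9 \left(-35\right) = -315$)
$T{\left(d \right)} = 9845600625$ ($T{\left(d \right)} = \left(-315\right)^{4} = 9845600625$)
$N{\left(Q,m \right)} = m + m Q^{2}$ ($N{\left(Q,m \right)} = Q^{2} m + m = m Q^{2} + m = m + m Q^{2}$)
$N{\left(425,-707 \right)} - T{\left(-677 \right)} = - 707 \left(1 + 425^{2}\right) - 9845600625 = - 707 \left(1 + 180625\right) - 9845600625 = \left(-707\right) 180626 - 9845600625 = -127702582 - 9845600625 = -9973303207$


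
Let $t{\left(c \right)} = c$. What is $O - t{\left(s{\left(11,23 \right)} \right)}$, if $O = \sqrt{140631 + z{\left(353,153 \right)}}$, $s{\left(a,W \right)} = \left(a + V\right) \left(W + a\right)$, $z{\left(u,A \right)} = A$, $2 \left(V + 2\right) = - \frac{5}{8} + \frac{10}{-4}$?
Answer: $- \frac{2023}{8} + 4 \sqrt{8799} \approx 122.34$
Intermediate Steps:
$V = - \frac{57}{16}$ ($V = -2 + \frac{- \frac{5}{8} + \frac{10}{-4}}{2} = -2 + \frac{\left(-5\right) \frac{1}{8} + 10 \left(- \frac{1}{4}\right)}{2} = -2 + \frac{- \frac{5}{8} - \frac{5}{2}}{2} = -2 + \frac{1}{2} \left(- \frac{25}{8}\right) = -2 - \frac{25}{16} = - \frac{57}{16} \approx -3.5625$)
$s{\left(a,W \right)} = \left(- \frac{57}{16} + a\right) \left(W + a\right)$ ($s{\left(a,W \right)} = \left(a - \frac{57}{16}\right) \left(W + a\right) = \left(- \frac{57}{16} + a\right) \left(W + a\right)$)
$O = 4 \sqrt{8799}$ ($O = \sqrt{140631 + 153} = \sqrt{140784} = 4 \sqrt{8799} \approx 375.21$)
$O - t{\left(s{\left(11,23 \right)} \right)} = 4 \sqrt{8799} - \left(11^{2} - \frac{1311}{16} - \frac{627}{16} + 23 \cdot 11\right) = 4 \sqrt{8799} - \left(121 - \frac{1311}{16} - \frac{627}{16} + 253\right) = 4 \sqrt{8799} - \frac{2023}{8} = - \frac{2023}{8} + 4 \sqrt{8799}$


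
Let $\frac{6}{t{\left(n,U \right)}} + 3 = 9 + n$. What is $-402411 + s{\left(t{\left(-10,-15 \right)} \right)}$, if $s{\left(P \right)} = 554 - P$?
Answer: $- \frac{803711}{2} \approx -4.0186 \cdot 10^{5}$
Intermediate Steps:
$t{\left(n,U \right)} = \frac{6}{6 + n}$ ($t{\left(n,U \right)} = \frac{6}{-3 + \left(9 + n\right)} = \frac{6}{6 + n}$)
$-402411 + s{\left(t{\left(-10,-15 \right)} \right)} = -402411 + \left(554 - \frac{6}{6 - 10}\right) = -402411 + \left(554 - \frac{6}{-4}\right) = -402411 + \left(554 - 6 \left(- \frac{1}{4}\right)\right) = -402411 + \left(554 - - \frac{3}{2}\right) = -402411 + \left(554 + \frac{3}{2}\right) = -402411 + \frac{1111}{2} = - \frac{803711}{2}$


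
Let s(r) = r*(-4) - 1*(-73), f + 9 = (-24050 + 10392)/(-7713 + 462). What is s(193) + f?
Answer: -5120050/7251 ≈ -706.12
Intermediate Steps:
f = -51601/7251 (f = -9 + (-24050 + 10392)/(-7713 + 462) = -9 - 13658/(-7251) = -9 - 13658*(-1/7251) = -9 + 13658/7251 = -51601/7251 ≈ -7.1164)
s(r) = 73 - 4*r (s(r) = -4*r + 73 = 73 - 4*r)
s(193) + f = (73 - 4*193) - 51601/7251 = (73 - 772) - 51601/7251 = -699 - 51601/7251 = -5120050/7251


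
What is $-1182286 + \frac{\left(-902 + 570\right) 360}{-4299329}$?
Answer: $- \frac{5083036366574}{4299329} \approx -1.1823 \cdot 10^{6}$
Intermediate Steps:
$-1182286 + \frac{\left(-902 + 570\right) 360}{-4299329} = -1182286 + \left(-332\right) 360 \left(- \frac{1}{4299329}\right) = -1182286 - - \frac{119520}{4299329} = -1182286 + \frac{119520}{4299329} = - \frac{5083036366574}{4299329}$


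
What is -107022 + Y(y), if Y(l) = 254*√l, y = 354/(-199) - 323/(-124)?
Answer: -107022 + 127*√125730389/6169 ≈ -1.0679e+5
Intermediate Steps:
y = 20381/24676 (y = 354*(-1/199) - 323*(-1/124) = -354/199 + 323/124 = 20381/24676 ≈ 0.82594)
-107022 + Y(y) = -107022 + 254*√(20381/24676) = -107022 + 254*(√125730389/12338) = -107022 + 127*√125730389/6169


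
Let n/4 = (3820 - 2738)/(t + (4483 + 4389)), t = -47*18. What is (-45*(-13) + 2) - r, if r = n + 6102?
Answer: -22133859/4013 ≈ -5515.5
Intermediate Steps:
t = -846
n = 2164/4013 (n = 4*((3820 - 2738)/(-846 + (4483 + 4389))) = 4*(1082/(-846 + 8872)) = 4*(1082/8026) = 4*(1082*(1/8026)) = 4*(541/4013) = 2164/4013 ≈ 0.53925)
r = 24489490/4013 (r = 2164/4013 + 6102 = 24489490/4013 ≈ 6102.5)
(-45*(-13) + 2) - r = (-45*(-13) + 2) - 1*24489490/4013 = (585 + 2) - 24489490/4013 = 587 - 24489490/4013 = -22133859/4013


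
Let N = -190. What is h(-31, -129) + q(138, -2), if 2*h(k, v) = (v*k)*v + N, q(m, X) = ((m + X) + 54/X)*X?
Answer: -516497/2 ≈ -2.5825e+5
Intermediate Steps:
q(m, X) = X*(X + m + 54/X) (q(m, X) = ((X + m) + 54/X)*X = (X + m + 54/X)*X = X*(X + m + 54/X))
h(k, v) = -95 + k*v**2/2 (h(k, v) = ((v*k)*v - 190)/2 = ((k*v)*v - 190)/2 = (k*v**2 - 190)/2 = (-190 + k*v**2)/2 = -95 + k*v**2/2)
h(-31, -129) + q(138, -2) = (-95 + (1/2)*(-31)*(-129)**2) + (54 + (-2)**2 - 2*138) = (-95 + (1/2)*(-31)*16641) + (54 + 4 - 276) = (-95 - 515871/2) - 218 = -516061/2 - 218 = -516497/2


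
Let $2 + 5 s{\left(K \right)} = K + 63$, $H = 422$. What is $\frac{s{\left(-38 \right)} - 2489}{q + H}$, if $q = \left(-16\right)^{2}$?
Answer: $- \frac{6211}{1695} \approx -3.6643$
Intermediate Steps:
$s{\left(K \right)} = \frac{61}{5} + \frac{K}{5}$ ($s{\left(K \right)} = - \frac{2}{5} + \frac{K + 63}{5} = - \frac{2}{5} + \frac{63 + K}{5} = - \frac{2}{5} + \left(\frac{63}{5} + \frac{K}{5}\right) = \frac{61}{5} + \frac{K}{5}$)
$q = 256$
$\frac{s{\left(-38 \right)} - 2489}{q + H} = \frac{\left(\frac{61}{5} + \frac{1}{5} \left(-38\right)\right) - 2489}{256 + 422} = \frac{\left(\frac{61}{5} - \frac{38}{5}\right) - 2489}{678} = \left(\frac{23}{5} - 2489\right) \frac{1}{678} = \left(- \frac{12422}{5}\right) \frac{1}{678} = - \frac{6211}{1695}$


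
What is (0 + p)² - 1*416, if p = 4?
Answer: -400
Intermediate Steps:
(0 + p)² - 1*416 = (0 + 4)² - 1*416 = 4² - 416 = 16 - 416 = -400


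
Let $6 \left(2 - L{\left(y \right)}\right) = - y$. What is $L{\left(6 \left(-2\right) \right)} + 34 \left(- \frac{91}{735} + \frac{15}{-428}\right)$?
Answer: $- \frac{121363}{22470} \approx -5.4011$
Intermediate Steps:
$L{\left(y \right)} = 2 + \frac{y}{6}$ ($L{\left(y \right)} = 2 - \frac{\left(-1\right) y}{6} = 2 + \frac{y}{6}$)
$L{\left(6 \left(-2\right) \right)} + 34 \left(- \frac{91}{735} + \frac{15}{-428}\right) = \left(2 + \frac{6 \left(-2\right)}{6}\right) + 34 \left(- \frac{91}{735} + \frac{15}{-428}\right) = \left(2 + \frac{1}{6} \left(-12\right)\right) + 34 \left(\left(-91\right) \frac{1}{735} + 15 \left(- \frac{1}{428}\right)\right) = \left(2 - 2\right) + 34 \left(- \frac{13}{105} - \frac{15}{428}\right) = 0 + 34 \left(- \frac{7139}{44940}\right) = 0 - \frac{121363}{22470} = - \frac{121363}{22470}$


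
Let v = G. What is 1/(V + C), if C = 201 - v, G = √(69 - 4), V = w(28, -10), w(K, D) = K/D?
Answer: 4955/980456 + 25*√65/980456 ≈ 0.0052593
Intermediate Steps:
V = -14/5 (V = 28/(-10) = 28*(-⅒) = -14/5 ≈ -2.8000)
G = √65 ≈ 8.0623
v = √65 ≈ 8.0623
C = 201 - √65 ≈ 192.94
1/(V + C) = 1/(-14/5 + (201 - √65)) = 1/(991/5 - √65)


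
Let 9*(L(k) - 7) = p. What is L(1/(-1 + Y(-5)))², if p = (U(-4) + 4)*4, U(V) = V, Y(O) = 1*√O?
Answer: 49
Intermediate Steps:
Y(O) = √O
p = 0 (p = (-4 + 4)*4 = 0*4 = 0)
L(k) = 7 (L(k) = 7 + (⅑)*0 = 7 + 0 = 7)
L(1/(-1 + Y(-5)))² = 7² = 49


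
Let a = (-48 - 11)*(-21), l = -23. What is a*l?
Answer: -28497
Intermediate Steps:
a = 1239 (a = -59*(-21) = 1239)
a*l = 1239*(-23) = -28497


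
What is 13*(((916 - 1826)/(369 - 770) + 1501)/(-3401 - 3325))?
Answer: -2612181/899042 ≈ -2.9055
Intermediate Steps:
13*(((916 - 1826)/(369 - 770) + 1501)/(-3401 - 3325)) = 13*((-910/(-401) + 1501)/(-6726)) = 13*((-910*(-1/401) + 1501)*(-1/6726)) = 13*((910/401 + 1501)*(-1/6726)) = 13*((602811/401)*(-1/6726)) = 13*(-200937/899042) = -2612181/899042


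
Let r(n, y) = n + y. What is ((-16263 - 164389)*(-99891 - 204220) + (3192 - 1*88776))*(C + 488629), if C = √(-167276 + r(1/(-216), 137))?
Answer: 26844385408485652 + 68672718485*I*√8664486/9 ≈ 2.6844e+16 + 2.246e+13*I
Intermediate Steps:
C = 5*I*√8664486/36 (C = √(-167276 + (1/(-216) + 137)) = √(-167276 + (-1/216 + 137)) = √(-167276 + 29591/216) = √(-36102025/216) = 5*I*√8664486/36 ≈ 408.83*I)
((-16263 - 164389)*(-99891 - 204220) + (3192 - 1*88776))*(C + 488629) = ((-16263 - 164389)*(-99891 - 204220) + (3192 - 1*88776))*(5*I*√8664486/36 + 488629) = (-180652*(-304111) + (3192 - 88776))*(488629 + 5*I*√8664486/36) = (54938260372 - 85584)*(488629 + 5*I*√8664486/36) = 54938174788*(488629 + 5*I*√8664486/36) = 26844385408485652 + 68672718485*I*√8664486/9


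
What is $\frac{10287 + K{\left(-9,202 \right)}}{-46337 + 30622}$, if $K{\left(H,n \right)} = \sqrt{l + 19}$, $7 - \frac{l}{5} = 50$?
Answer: $- \frac{10287}{15715} - \frac{2 i}{2245} \approx -0.6546 - 0.00089087 i$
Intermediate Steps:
$l = -215$ ($l = 35 - 250 = -215$)
$K{\left(H,n \right)} = 14 i$ ($K{\left(H,n \right)} = \sqrt{-215 + 19} = \sqrt{-196} = 14 i$)
$\frac{10287 + K{\left(-9,202 \right)}}{-46337 + 30622} = \frac{10287 + 14 i}{-46337 + 30622} = \frac{10287 + 14 i}{-15715} = \left(10287 + 14 i\right) \left(- \frac{1}{15715}\right) = - \frac{10287}{15715} - \frac{2 i}{2245}$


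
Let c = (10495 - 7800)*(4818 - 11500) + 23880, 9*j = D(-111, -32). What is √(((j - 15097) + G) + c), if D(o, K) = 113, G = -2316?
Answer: I*√162013594/3 ≈ 4242.8*I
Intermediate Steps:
j = 113/9 (j = (⅑)*113 = 113/9 ≈ 12.556)
c = -17984110 (c = 2695*(-6682) + 23880 = -18007990 + 23880 = -17984110)
√(((j - 15097) + G) + c) = √(((113/9 - 15097) - 2316) - 17984110) = √((-135760/9 - 2316) - 17984110) = √(-156604/9 - 17984110) = √(-162013594/9) = I*√162013594/3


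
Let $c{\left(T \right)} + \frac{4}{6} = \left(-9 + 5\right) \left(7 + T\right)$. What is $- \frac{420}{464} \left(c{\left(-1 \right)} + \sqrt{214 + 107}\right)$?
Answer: $\frac{1295}{58} - \frac{105 \sqrt{321}}{116} \approx 6.1101$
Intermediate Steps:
$c{\left(T \right)} = - \frac{86}{3} - 4 T$ ($c{\left(T \right)} = - \frac{2}{3} + \left(-9 + 5\right) \left(7 + T\right) = - \frac{2}{3} - 4 \left(7 + T\right) = - \frac{2}{3} - \left(28 + 4 T\right) = - \frac{86}{3} - 4 T$)
$- \frac{420}{464} \left(c{\left(-1 \right)} + \sqrt{214 + 107}\right) = - \frac{420}{464} \left(\left(- \frac{86}{3} - -4\right) + \sqrt{214 + 107}\right) = \left(-420\right) \frac{1}{464} \left(\left(- \frac{86}{3} + 4\right) + \sqrt{321}\right) = - \frac{105 \left(- \frac{74}{3} + \sqrt{321}\right)}{116} = \frac{1295}{58} - \frac{105 \sqrt{321}}{116}$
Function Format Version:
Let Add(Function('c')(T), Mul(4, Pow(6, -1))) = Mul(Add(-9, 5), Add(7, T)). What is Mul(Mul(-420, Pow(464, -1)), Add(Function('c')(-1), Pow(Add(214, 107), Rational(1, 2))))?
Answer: Add(Rational(1295, 58), Mul(Rational(-105, 116), Pow(321, Rational(1, 2)))) ≈ 6.1101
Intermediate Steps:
Function('c')(T) = Add(Rational(-86, 3), Mul(-4, T)) (Function('c')(T) = Add(Rational(-2, 3), Mul(Add(-9, 5), Add(7, T))) = Add(Rational(-2, 3), Mul(-4, Add(7, T))) = Add(Rational(-2, 3), Add(-28, Mul(-4, T))) = Add(Rational(-86, 3), Mul(-4, T)))
Mul(Mul(-420, Pow(464, -1)), Add(Function('c')(-1), Pow(Add(214, 107), Rational(1, 2)))) = Mul(Mul(-420, Pow(464, -1)), Add(Add(Rational(-86, 3), Mul(-4, -1)), Pow(Add(214, 107), Rational(1, 2)))) = Mul(Mul(-420, Rational(1, 464)), Add(Add(Rational(-86, 3), 4), Pow(321, Rational(1, 2)))) = Mul(Rational(-105, 116), Add(Rational(-74, 3), Pow(321, Rational(1, 2)))) = Add(Rational(1295, 58), Mul(Rational(-105, 116), Pow(321, Rational(1, 2))))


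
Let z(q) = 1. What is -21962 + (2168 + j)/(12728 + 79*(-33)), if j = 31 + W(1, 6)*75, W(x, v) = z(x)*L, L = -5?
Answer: -222275578/10121 ≈ -21962.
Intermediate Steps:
W(x, v) = -5 (W(x, v) = 1*(-5) = -5)
j = -344 (j = 31 - 5*75 = 31 - 375 = -344)
-21962 + (2168 + j)/(12728 + 79*(-33)) = -21962 + (2168 - 344)/(12728 + 79*(-33)) = -21962 + 1824/(12728 - 2607) = -21962 + 1824/10121 = -222275578/10121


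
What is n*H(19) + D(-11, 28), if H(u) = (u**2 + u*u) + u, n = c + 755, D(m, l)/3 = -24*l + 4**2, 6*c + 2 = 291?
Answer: 1186357/2 ≈ 5.9318e+5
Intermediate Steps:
c = 289/6 (c = -1/3 + (1/6)*291 = -1/3 + 97/2 = 289/6 ≈ 48.167)
D(m, l) = 48 - 72*l (D(m, l) = 3*(-24*l + 4**2) = 3*(-24*l + 16) = 3*(16 - 24*l) = 48 - 72*l)
n = 4819/6 (n = 289/6 + 755 = 4819/6 ≈ 803.17)
H(u) = u + 2*u**2 (H(u) = (u**2 + u**2) + u = 2*u**2 + u = u + 2*u**2)
n*H(19) + D(-11, 28) = 4819*(19*(1 + 2*19))/6 + (48 - 72*28) = 4819*(19*(1 + 38))/6 + (48 - 2016) = 4819*(19*39)/6 - 1968 = (4819/6)*741 - 1968 = 1190293/2 - 1968 = 1186357/2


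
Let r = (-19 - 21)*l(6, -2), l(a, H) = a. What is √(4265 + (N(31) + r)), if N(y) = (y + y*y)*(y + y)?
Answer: 9*√809 ≈ 255.99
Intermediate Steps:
N(y) = 2*y*(y + y²) (N(y) = (y + y²)*(2*y) = 2*y*(y + y²))
r = -240 (r = (-19 - 21)*6 = -40*6 = -240)
√(4265 + (N(31) + r)) = √(4265 + (2*31²*(1 + 31) - 240)) = √(4265 + (2*961*32 - 240)) = √(4265 + (61504 - 240)) = √(4265 + 61264) = √65529 = 9*√809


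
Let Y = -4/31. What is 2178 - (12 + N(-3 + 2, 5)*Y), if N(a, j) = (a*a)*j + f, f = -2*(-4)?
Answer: 67198/31 ≈ 2167.7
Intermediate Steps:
Y = -4/31 (Y = -4*1/31 = -4/31 ≈ -0.12903)
f = 8
N(a, j) = 8 + j*a² (N(a, j) = (a*a)*j + 8 = a²*j + 8 = j*a² + 8 = 8 + j*a²)
2178 - (12 + N(-3 + 2, 5)*Y) = 2178 - (12 + (8 + 5*(-3 + 2)²)*(-4/31)) = 2178 - (12 + (8 + 5*(-1)²)*(-4/31)) = 2178 - (12 + (8 + 5*1)*(-4/31)) = 2178 - (12 + (8 + 5)*(-4/31)) = 2178 - (12 + 13*(-4/31)) = 2178 - (12 - 52/31) = 2178 - 1*320/31 = 2178 - 320/31 = 67198/31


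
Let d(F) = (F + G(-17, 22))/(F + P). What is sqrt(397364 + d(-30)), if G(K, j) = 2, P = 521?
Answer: 4*sqrt(5987306046)/491 ≈ 630.37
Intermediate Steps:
d(F) = (2 + F)/(521 + F) (d(F) = (F + 2)/(F + 521) = (2 + F)/(521 + F))
sqrt(397364 + d(-30)) = sqrt(397364 + (2 - 30)/(521 - 30)) = sqrt(397364 - 28/491) = sqrt(195105696/491) = 4*sqrt(5987306046)/491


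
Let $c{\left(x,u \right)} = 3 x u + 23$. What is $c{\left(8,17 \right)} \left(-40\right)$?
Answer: $-17240$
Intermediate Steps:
$c{\left(x,u \right)} = 23 + 3 u x$ ($c{\left(x,u \right)} = 3 u x + 23 = 23 + 3 u x$)
$c{\left(8,17 \right)} \left(-40\right) = \left(23 + 3 \cdot 17 \cdot 8\right) \left(-40\right) = \left(23 + 408\right) \left(-40\right) = 431 \left(-40\right) = -17240$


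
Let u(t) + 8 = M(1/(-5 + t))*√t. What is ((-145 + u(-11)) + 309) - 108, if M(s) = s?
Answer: 48 - I*√11/16 ≈ 48.0 - 0.20729*I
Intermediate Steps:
u(t) = -8 + √t/(-5 + t)
((-145 + u(-11)) + 309) - 108 = ((-145 + (40 + √(-11) - 8*(-11))/(-5 - 11)) + 309) - 108 = ((-145 + (40 + I*√11 + 88)/(-16)) + 309) - 108 = ((-145 - (128 + I*√11)/16) + 309) - 108 = ((-145 + (-8 - I*√11/16)) + 309) - 108 = ((-153 - I*√11/16) + 309) - 108 = (156 - I*√11/16) - 108 = 48 - I*√11/16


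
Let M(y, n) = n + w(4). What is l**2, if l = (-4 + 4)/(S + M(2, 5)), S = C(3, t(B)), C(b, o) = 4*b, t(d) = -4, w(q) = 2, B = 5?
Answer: 0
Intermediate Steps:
S = 12 (S = 4*3 = 12)
M(y, n) = 2 + n (M(y, n) = n + 2 = 2 + n)
l = 0 (l = (-4 + 4)/(12 + (2 + 5)) = 0/(12 + 7) = 0/19 = 0*(1/19) = 0)
l**2 = 0**2 = 0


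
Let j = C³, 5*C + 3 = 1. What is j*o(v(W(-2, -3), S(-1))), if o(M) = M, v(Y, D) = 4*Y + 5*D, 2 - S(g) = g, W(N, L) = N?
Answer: -56/125 ≈ -0.44800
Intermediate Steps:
S(g) = 2 - g
C = -⅖ (C = -⅗ + (⅕)*1 = -⅗ + ⅕ = -⅖ ≈ -0.40000)
j = -8/125 (j = (-⅖)³ = -8/125 ≈ -0.064000)
j*o(v(W(-2, -3), S(-1))) = -8*(4*(-2) + 5*(2 - 1*(-1)))/125 = -8*(-8 + 5*(2 + 1))/125 = -8*(-8 + 5*3)/125 = -8*(-8 + 15)/125 = -8/125*7 = -56/125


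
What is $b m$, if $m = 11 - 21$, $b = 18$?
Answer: $-180$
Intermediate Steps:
$m = -10$
$b m = 18 \left(-10\right) = -180$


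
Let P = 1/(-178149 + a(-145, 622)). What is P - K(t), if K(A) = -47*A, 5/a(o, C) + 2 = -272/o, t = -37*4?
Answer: -22310723110/3207407 ≈ -6956.0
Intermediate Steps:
t = -148
a(o, C) = 5/(-2 - 272/o)
P = -18/3207407 (P = 1/(-178149 - 5*(-145)/(272 + 2*(-145))) = 1/(-178149 - 5*(-145)/(272 - 290)) = 1/(-178149 - 5*(-145)/(-18)) = 1/(-178149 - 5*(-145)*(-1/18)) = 1/(-178149 - 725/18) = 1/(-3207407/18) = -18/3207407 ≈ -5.6120e-6)
P - K(t) = -18/3207407 - (-47)*(-148) = -18/3207407 - 1*6956 = -18/3207407 - 6956 = -22310723110/3207407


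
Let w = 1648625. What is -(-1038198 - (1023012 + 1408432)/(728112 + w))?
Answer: 2467526031370/2376737 ≈ 1.0382e+6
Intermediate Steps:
-(-1038198 - (1023012 + 1408432)/(728112 + w)) = -(-1038198 - (1023012 + 1408432)/(728112 + 1648625)) = -(-1038198 - 2431444/2376737) = -1*(-2467526031370/2376737) = 2467526031370/2376737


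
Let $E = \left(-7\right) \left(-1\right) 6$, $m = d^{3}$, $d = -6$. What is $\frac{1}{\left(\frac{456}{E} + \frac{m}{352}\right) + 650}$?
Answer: $\frac{308}{203355} \approx 0.0015146$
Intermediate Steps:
$m = -216$ ($m = \left(-6\right)^{3} = -216$)
$E = 42$ ($E = 7 \cdot 6 = 42$)
$\frac{1}{\left(\frac{456}{E} + \frac{m}{352}\right) + 650} = \frac{1}{\left(\frac{456}{42} - \frac{216}{352}\right) + 650} = \frac{1}{\left(456 \cdot \frac{1}{42} - \frac{27}{44}\right) + 650} = \frac{1}{\left(\frac{76}{7} - \frac{27}{44}\right) + 650} = \frac{1}{\frac{3155}{308} + 650} = \frac{1}{\frac{203355}{308}} = \frac{308}{203355}$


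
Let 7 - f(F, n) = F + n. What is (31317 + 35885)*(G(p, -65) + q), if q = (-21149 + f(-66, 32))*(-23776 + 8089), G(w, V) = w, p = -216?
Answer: 22251992097960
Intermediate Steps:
f(F, n) = 7 - F - n (f(F, n) = 7 - (F + n) = 7 + (-F - n) = 7 - F - n)
q = 331121196 (q = (-21149 + (7 - 1*(-66) - 1*32))*(-23776 + 8089) = (-21149 + (7 + 66 - 32))*(-15687) = (-21149 + 41)*(-15687) = -21108*(-15687) = 331121196)
(31317 + 35885)*(G(p, -65) + q) = (31317 + 35885)*(-216 + 331121196) = 67202*331120980 = 22251992097960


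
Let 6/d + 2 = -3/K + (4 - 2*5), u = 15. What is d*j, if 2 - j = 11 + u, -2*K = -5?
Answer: 360/23 ≈ 15.652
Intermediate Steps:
K = 5/2 (K = -½*(-5) = 5/2 ≈ 2.5000)
d = -15/23 (d = 6/(-2 + (-3/5/2 + (4 - 2*5))) = 6/(-2 + (-3*⅖ + (4 - 10))) = 6/(-2 + (-6/5 - 6)) = 6/(-2 - 36/5) = 6/(-46/5) = 6*(-5/46) = -15/23 ≈ -0.65217)
j = -24 (j = 2 - (11 + 15) = 2 - 1*26 = 2 - 26 = -24)
d*j = -15/23*(-24) = 360/23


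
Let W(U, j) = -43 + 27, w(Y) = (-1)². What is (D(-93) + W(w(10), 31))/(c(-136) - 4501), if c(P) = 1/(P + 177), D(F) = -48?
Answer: 656/46135 ≈ 0.014219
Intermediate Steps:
c(P) = 1/(177 + P)
w(Y) = 1
W(U, j) = -16
(D(-93) + W(w(10), 31))/(c(-136) - 4501) = (-48 - 16)/(1/(177 - 136) - 4501) = -64/(1/41 - 4501) = -64/(-184540/41) = -64*(-41/184540) = 656/46135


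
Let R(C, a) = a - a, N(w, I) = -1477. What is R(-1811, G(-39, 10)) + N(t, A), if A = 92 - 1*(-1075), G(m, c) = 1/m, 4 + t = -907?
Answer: -1477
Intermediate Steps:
t = -911 (t = -4 - 907 = -911)
A = 1167 (A = 92 + 1075 = 1167)
R(C, a) = 0
R(-1811, G(-39, 10)) + N(t, A) = 0 - 1477 = -1477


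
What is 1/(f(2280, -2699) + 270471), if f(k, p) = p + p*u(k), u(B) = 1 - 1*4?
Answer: 1/275869 ≈ 3.6249e-6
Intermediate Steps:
u(B) = -3 (u(B) = 1 - 4 = -3)
f(k, p) = -2*p (f(k, p) = p + p*(-3) = p - 3*p = -2*p)
1/(f(2280, -2699) + 270471) = 1/(-2*(-2699) + 270471) = 1/(5398 + 270471) = 1/275869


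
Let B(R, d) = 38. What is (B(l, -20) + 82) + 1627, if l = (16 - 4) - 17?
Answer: 1747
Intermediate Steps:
l = -5 (l = 12 - 17 = -5)
(B(l, -20) + 82) + 1627 = (38 + 82) + 1627 = 120 + 1627 = 1747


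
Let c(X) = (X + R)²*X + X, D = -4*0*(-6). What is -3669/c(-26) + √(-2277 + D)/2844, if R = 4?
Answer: 3669/12610 + I*√253/948 ≈ 0.29096 + 0.016778*I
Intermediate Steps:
D = 0 (D = 0*(-6) = 0)
c(X) = X + X*(4 + X)² (c(X) = (X + 4)²*X + X = (4 + X)²*X + X = X*(4 + X)² + X = X + X*(4 + X)²)
-3669/c(-26) + √(-2277 + D)/2844 = -3669*(-1/(26*(1 + (4 - 26)²))) + √(-2277 + 0)/2844 = -3669*(-1/(26*(1 + (-22)²))) + √(-2277)*(1/2844) = -3669*(-1/(26*(1 + 484))) + (3*I*√253)*(1/2844) = -3669/((-26*485)) + I*√253/948 = -3669/(-12610) + I*√253/948 = -3669*(-1/12610) + I*√253/948 = 3669/12610 + I*√253/948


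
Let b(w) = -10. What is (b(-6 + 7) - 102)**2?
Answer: 12544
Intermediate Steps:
(b(-6 + 7) - 102)**2 = (-10 - 102)**2 = (-112)**2 = 12544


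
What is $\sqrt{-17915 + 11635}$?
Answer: $2 i \sqrt{1570} \approx 79.246 i$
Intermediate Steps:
$\sqrt{-17915 + 11635} = \sqrt{-6280} = 2 i \sqrt{1570}$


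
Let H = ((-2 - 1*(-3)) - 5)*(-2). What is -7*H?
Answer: -56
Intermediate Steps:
H = 8 (H = ((-2 + 3) - 5)*(-2) = (1 - 5)*(-2) = -4*(-2) = 8)
-7*H = -7*8 = -56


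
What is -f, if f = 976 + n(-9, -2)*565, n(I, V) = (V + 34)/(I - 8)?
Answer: 1488/17 ≈ 87.529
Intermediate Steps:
n(I, V) = (34 + V)/(-8 + I)
f = -1488/17 (f = 976 + ((34 - 2)/(-8 - 9))*565 = 976 + (32/(-17))*565 = 976 - 1/17*32*565 = 976 - 32/17*565 = 976 - 18080/17 = -1488/17 ≈ -87.529)
-f = -1*(-1488/17) = 1488/17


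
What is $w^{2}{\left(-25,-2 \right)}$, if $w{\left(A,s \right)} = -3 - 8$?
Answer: $121$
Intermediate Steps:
$w{\left(A,s \right)} = -11$
$w^{2}{\left(-25,-2 \right)} = \left(-11\right)^{2} = 121$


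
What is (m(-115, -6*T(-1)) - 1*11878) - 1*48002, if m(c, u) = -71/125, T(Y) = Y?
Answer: -7485071/125 ≈ -59881.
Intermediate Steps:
m(c, u) = -71/125 (m(c, u) = -71*1/125 = -71/125)
(m(-115, -6*T(-1)) - 1*11878) - 1*48002 = (-71/125 - 1*11878) - 1*48002 = (-71/125 - 11878) - 48002 = -1484821/125 - 48002 = -7485071/125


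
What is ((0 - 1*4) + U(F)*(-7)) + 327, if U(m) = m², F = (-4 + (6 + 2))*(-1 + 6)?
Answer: -2477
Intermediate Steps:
F = 20 (F = (-4 + 8)*5 = 4*5 = 20)
((0 - 1*4) + U(F)*(-7)) + 327 = ((0 - 1*4) + 20²*(-7)) + 327 = ((0 - 4) + 400*(-7)) + 327 = (-4 - 2800) + 327 = -2804 + 327 = -2477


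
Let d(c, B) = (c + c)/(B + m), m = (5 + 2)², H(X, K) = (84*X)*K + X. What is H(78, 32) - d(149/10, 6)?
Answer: 57678901/275 ≈ 2.0974e+5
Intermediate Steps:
H(X, K) = X + 84*K*X (H(X, K) = 84*K*X + X = X + 84*K*X)
m = 49 (m = 7² = 49)
d(c, B) = 2*c/(49 + B) (d(c, B) = (c + c)/(B + 49) = (2*c)/(49 + B) = 2*c/(49 + B))
H(78, 32) - d(149/10, 6) = 78*(1 + 84*32) - 2*149/10/(49 + 6) = 78*(1 + 2688) - 2*149*(⅒)/55 = 78*2689 - 2*149/(10*55) = 209742 - 1*149/275 = 209742 - 149/275 = 57678901/275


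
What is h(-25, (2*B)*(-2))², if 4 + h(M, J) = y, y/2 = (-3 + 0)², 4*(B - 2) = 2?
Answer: 196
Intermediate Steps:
B = 5/2 (B = 2 + (¼)*2 = 2 + ½ = 5/2 ≈ 2.5000)
y = 18 (y = 2*(-3 + 0)² = 2*(-3)² = 2*9 = 18)
h(M, J) = 14 (h(M, J) = -4 + 18 = 14)
h(-25, (2*B)*(-2))² = 14² = 196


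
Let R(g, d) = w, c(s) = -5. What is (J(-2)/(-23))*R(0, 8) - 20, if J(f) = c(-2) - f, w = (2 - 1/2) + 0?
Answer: -911/46 ≈ -19.804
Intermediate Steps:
w = 3/2 (w = (2 - 1*½) + 0 = (2 - ½) + 0 = 3/2 + 0 = 3/2 ≈ 1.5000)
R(g, d) = 3/2
J(f) = -5 - f
(J(-2)/(-23))*R(0, 8) - 20 = ((-5 - 1*(-2))/(-23))*(3/2) - 20 = ((-5 + 2)*(-1/23))*(3/2) - 20 = -3*(-1/23)*(3/2) - 20 = (3/23)*(3/2) - 20 = 9/46 - 20 = -911/46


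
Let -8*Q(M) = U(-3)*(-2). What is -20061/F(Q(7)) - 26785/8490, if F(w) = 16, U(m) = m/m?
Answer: -17074645/13584 ≈ -1257.0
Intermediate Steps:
U(m) = 1
Q(M) = ¼ (Q(M) = -(-2)/8 = -⅛*(-2) = ¼)
-20061/F(Q(7)) - 26785/8490 = -20061/16 - 26785/8490 = -20061*1/16 - 26785*1/8490 = -20061/16 - 5357/1698 = -17074645/13584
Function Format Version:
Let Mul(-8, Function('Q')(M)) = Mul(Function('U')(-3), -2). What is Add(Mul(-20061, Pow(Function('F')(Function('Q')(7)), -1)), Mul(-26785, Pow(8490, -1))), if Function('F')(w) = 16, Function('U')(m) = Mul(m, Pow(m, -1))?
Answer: Rational(-17074645, 13584) ≈ -1257.0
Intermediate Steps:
Function('U')(m) = 1
Function('Q')(M) = Rational(1, 4) (Function('Q')(M) = Mul(Rational(-1, 8), Mul(1, -2)) = Mul(Rational(-1, 8), -2) = Rational(1, 4))
Add(Mul(-20061, Pow(Function('F')(Function('Q')(7)), -1)), Mul(-26785, Pow(8490, -1))) = Add(Mul(-20061, Pow(16, -1)), Mul(-26785, Pow(8490, -1))) = Add(Mul(-20061, Rational(1, 16)), Mul(-26785, Rational(1, 8490))) = Add(Rational(-20061, 16), Rational(-5357, 1698)) = Rational(-17074645, 13584)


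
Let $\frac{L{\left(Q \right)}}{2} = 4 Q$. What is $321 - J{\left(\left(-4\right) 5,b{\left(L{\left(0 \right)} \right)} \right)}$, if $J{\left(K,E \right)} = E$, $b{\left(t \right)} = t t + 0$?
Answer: $321$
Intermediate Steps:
$L{\left(Q \right)} = 8 Q$ ($L{\left(Q \right)} = 2 \cdot 4 Q = 8 Q$)
$b{\left(t \right)} = t^{2}$ ($b{\left(t \right)} = t^{2} + 0 = t^{2}$)
$321 - J{\left(\left(-4\right) 5,b{\left(L{\left(0 \right)} \right)} \right)} = 321 - \left(8 \cdot 0\right)^{2} = 321 - 0^{2} = 321 - 0 = 321 + 0 = 321$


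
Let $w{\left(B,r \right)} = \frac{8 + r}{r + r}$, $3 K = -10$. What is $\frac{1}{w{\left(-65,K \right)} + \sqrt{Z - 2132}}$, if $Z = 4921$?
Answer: $\frac{70}{278851} + \frac{100 \sqrt{2789}}{278851} \approx 0.01919$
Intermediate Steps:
$K = - \frac{10}{3}$ ($K = \frac{1}{3} \left(-10\right) = - \frac{10}{3} \approx -3.3333$)
$w{\left(B,r \right)} = \frac{8 + r}{2 r}$
$\frac{1}{w{\left(-65,K \right)} + \sqrt{Z - 2132}} = \frac{1}{\frac{8 - \frac{10}{3}}{2 \left(- \frac{10}{3}\right)} + \sqrt{4921 - 2132}} = \frac{1}{\frac{1}{2} \left(- \frac{3}{10}\right) \frac{14}{3} + \sqrt{2789}} = \frac{1}{- \frac{7}{10} + \sqrt{2789}}$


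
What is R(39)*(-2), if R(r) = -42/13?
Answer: 84/13 ≈ 6.4615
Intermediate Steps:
R(r) = -42/13 (R(r) = -42*1/13 = -42/13)
R(39)*(-2) = -42/13*(-2) = 84/13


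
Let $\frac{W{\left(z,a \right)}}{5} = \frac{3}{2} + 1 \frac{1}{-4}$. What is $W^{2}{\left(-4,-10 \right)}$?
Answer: $\frac{625}{16} \approx 39.063$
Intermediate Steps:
$W{\left(z,a \right)} = \frac{25}{4}$ ($W{\left(z,a \right)} = 5 \left(\frac{3}{2} + 1 \frac{1}{-4}\right) = 5 \left(3 \cdot \frac{1}{2} + 1 \left(- \frac{1}{4}\right)\right) = 5 \left(\frac{3}{2} - \frac{1}{4}\right) = 5 \cdot \frac{5}{4} = \frac{25}{4}$)
$W^{2}{\left(-4,-10 \right)} = \left(\frac{25}{4}\right)^{2} = \frac{625}{16}$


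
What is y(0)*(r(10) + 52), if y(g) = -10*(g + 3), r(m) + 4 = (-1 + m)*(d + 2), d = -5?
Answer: -630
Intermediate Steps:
r(m) = -1 - 3*m (r(m) = -4 + (-1 + m)*(-5 + 2) = -4 + (-1 + m)*(-3) = -4 + (3 - 3*m) = -1 - 3*m)
y(g) = -30 - 10*g (y(g) = -10*(3 + g) = -30 - 10*g)
y(0)*(r(10) + 52) = (-30 - 10*0)*((-1 - 3*10) + 52) = (-30 + 0)*((-1 - 30) + 52) = -30*(-31 + 52) = -30*21 = -630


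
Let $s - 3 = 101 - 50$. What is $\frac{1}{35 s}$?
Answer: $\frac{1}{1890} \approx 0.0005291$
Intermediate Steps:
$s = 54$ ($s = 3 + \left(101 - 50\right) = 3 + 51 = 54$)
$\frac{1}{35 s} = \frac{1}{35 \cdot 54} = \frac{1}{1890}$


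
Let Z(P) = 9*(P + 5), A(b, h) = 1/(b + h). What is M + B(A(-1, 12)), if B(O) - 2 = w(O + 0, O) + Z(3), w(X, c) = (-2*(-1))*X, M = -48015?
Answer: -527349/11 ≈ -47941.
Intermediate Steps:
w(X, c) = 2*X
Z(P) = 45 + 9*P (Z(P) = 9*(5 + P) = 45 + 9*P)
B(O) = 74 + 2*O (B(O) = 2 + (2*(O + 0) + (45 + 9*3)) = 2 + (2*O + (45 + 27)) = 2 + (2*O + 72) = 2 + (72 + 2*O) = 74 + 2*O)
M + B(A(-1, 12)) = -48015 + (74 + 2/(-1 + 12)) = -48015 + (74 + 2/11) = -48015 + 816/11 = -527349/11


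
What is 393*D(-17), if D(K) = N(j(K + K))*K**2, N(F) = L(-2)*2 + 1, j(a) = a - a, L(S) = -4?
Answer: -795039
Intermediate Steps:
j(a) = 0
N(F) = -7 (N(F) = -4*2 + 1 = -8 + 1 = -7)
D(K) = -7*K**2
393*D(-17) = 393*(-7*(-17)**2) = 393*(-7*289) = 393*(-2023) = -795039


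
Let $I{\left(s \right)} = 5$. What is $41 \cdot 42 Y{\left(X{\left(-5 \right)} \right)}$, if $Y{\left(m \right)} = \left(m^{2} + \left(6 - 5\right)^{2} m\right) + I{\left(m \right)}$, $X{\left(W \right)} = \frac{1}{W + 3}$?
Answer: $\frac{16359}{2} \approx 8179.5$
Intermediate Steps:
$X{\left(W \right)} = \frac{1}{3 + W}$
$Y{\left(m \right)} = 5 + m + m^{2}$ ($Y{\left(m \right)} = \left(m^{2} + \left(6 - 5\right)^{2} m\right) + 5 = \left(m^{2} + 1^{2} m\right) + 5 = \left(m^{2} + 1 m\right) + 5 = \left(m^{2} + m\right) + 5 = \left(m + m^{2}\right) + 5 = 5 + m + m^{2}$)
$41 \cdot 42 Y{\left(X{\left(-5 \right)} \right)} = 41 \cdot 42 \left(5 + \frac{1}{3 - 5} + \left(\frac{1}{3 - 5}\right)^{2}\right) = 1722 \left(5 + \frac{1}{-2} + \left(\frac{1}{-2}\right)^{2}\right) = 1722 \left(5 - \frac{1}{2} + \left(- \frac{1}{2}\right)^{2}\right) = 1722 \left(5 - \frac{1}{2} + \frac{1}{4}\right) = 1722 \cdot \frac{19}{4} = \frac{16359}{2}$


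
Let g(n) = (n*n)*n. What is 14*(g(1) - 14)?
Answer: -182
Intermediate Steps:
g(n) = n**3 (g(n) = n**2*n = n**3)
14*(g(1) - 14) = 14*(1**3 - 14) = 14*(1 - 14) = 14*(-13) = -182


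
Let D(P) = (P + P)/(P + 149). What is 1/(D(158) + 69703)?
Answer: 307/21399137 ≈ 1.4346e-5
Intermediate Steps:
D(P) = 2*P/(149 + P) (D(P) = (2*P)/(149 + P) = 2*P/(149 + P))
1/(D(158) + 69703) = 1/(2*158/(149 + 158) + 69703) = 1/(2*158/307 + 69703) = 1/(2*158*(1/307) + 69703) = 1/(316/307 + 69703) = 1/(21399137/307) = 307/21399137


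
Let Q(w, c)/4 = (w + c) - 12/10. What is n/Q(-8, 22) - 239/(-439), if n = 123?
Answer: 331169/112384 ≈ 2.9468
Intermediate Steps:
Q(w, c) = -24/5 + 4*c + 4*w (Q(w, c) = 4*((w + c) - 12/10) = 4*((c + w) - 12*⅒) = 4*((c + w) - 6/5) = 4*(-6/5 + c + w) = -24/5 + 4*c + 4*w)
n/Q(-8, 22) - 239/(-439) = 123/(-24/5 + 4*22 + 4*(-8)) - 239/(-439) = 123/(-24/5 + 88 - 32) - 239*(-1/439) = 123/(256/5) + 239/439 = 123*(5/256) + 239/439 = 615/256 + 239/439 = 331169/112384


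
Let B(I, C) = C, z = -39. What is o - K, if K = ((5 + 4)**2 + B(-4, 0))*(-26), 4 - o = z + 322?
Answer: 1827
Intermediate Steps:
o = -279 (o = 4 - (-39 + 322) = 4 - 1*283 = 4 - 283 = -279)
K = -2106 (K = ((5 + 4)**2 + 0)*(-26) = (9**2 + 0)*(-26) = (81 + 0)*(-26) = 81*(-26) = -2106)
o - K = -279 - 1*(-2106) = -279 + 2106 = 1827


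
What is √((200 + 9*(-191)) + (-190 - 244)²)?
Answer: 7*√3813 ≈ 432.25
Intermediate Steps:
√((200 + 9*(-191)) + (-190 - 244)²) = √((200 - 1719) + (-434)²) = √(-1519 + 188356) = √186837 = 7*√3813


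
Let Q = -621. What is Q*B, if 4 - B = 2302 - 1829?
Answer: 291249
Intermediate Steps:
B = -469 (B = 4 - (2302 - 1829) = 4 - 1*473 = 4 - 473 = -469)
Q*B = -621*(-469) = 291249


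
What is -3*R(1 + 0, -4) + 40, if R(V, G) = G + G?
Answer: 64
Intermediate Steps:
R(V, G) = 2*G
-3*R(1 + 0, -4) + 40 = -6*(-4) + 40 = -3*(-8) + 40 = 24 + 40 = 64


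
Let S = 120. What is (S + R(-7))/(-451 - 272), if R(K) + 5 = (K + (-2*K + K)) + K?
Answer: -36/241 ≈ -0.14938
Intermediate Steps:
R(K) = -5 + K (R(K) = -5 + ((K + (-2*K + K)) + K) = -5 + ((K - K) + K) = -5 + (0 + K) = -5 + K)
(S + R(-7))/(-451 - 272) = (120 + (-5 - 7))/(-451 - 272) = (120 - 12)/(-723) = 108*(-1/723) = -36/241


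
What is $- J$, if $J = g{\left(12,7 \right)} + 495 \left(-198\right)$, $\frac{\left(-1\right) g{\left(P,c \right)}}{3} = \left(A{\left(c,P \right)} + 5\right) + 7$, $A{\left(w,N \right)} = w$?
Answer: $98067$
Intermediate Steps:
$g{\left(P,c \right)} = -36 - 3 c$ ($g{\left(P,c \right)} = - 3 \left(\left(c + 5\right) + 7\right) = - 3 \left(\left(5 + c\right) + 7\right) = - 3 \left(12 + c\right) = -36 - 3 c$)
$J = -98067$ ($J = \left(-36 - 21\right) + 495 \left(-198\right) = \left(-36 - 21\right) - 98010 = -57 - 98010 = -98067$)
$- J = \left(-1\right) \left(-98067\right) = 98067$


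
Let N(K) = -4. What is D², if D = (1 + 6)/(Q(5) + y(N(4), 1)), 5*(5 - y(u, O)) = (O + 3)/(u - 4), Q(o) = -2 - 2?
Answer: 4900/121 ≈ 40.496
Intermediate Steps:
Q(o) = -4
y(u, O) = 5 - (3 + O)/(5*(-4 + u)) (y(u, O) = 5 - (O + 3)/(5*(u - 4)) = 5 - (3 + O)/(5*(-4 + u)))
D = 70/11 (D = (1 + 6)/(-4 + (-103 - 1*1 + 25*(-4))/(5*(-4 - 4))) = 7/(-4 + (⅕)*(-103 - 1 - 100)/(-8)) = 7/(-4 + (⅕)*(-⅛)*(-204)) = 7/(-4 + 51/10) = 7/(11/10) = 7*(10/11) = 70/11 ≈ 6.3636)
D² = (70/11)² = 4900/121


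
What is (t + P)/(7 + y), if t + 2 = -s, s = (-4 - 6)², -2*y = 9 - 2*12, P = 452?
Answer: 700/29 ≈ 24.138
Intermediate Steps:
y = 15/2 (y = -(9 - 2*12)/2 = -(9 - 24)/2 = -½*(-15) = 15/2 ≈ 7.5000)
s = 100 (s = (-10)² = 100)
t = -102 (t = -2 - 1*100 = -2 - 100 = -102)
(t + P)/(7 + y) = (-102 + 452)/(7 + 15/2) = 350/(29/2) = 350*(2/29) = 700/29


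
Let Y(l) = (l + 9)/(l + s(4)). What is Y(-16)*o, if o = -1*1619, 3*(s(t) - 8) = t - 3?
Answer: -33999/23 ≈ -1478.2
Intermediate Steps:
s(t) = 7 + t/3 (s(t) = 8 + (t - 3)/3 = 8 + (-3 + t)/3 = 8 + (-1 + t/3) = 7 + t/3)
Y(l) = (9 + l)/(25/3 + l) (Y(l) = (l + 9)/(l + (7 + (⅓)*4)) = (9 + l)/(l + (7 + 4/3)) = (9 + l)/(l + 25/3) = (9 + l)/(25/3 + l))
o = -1619
Y(-16)*o = (3*(9 - 16)/(25 + 3*(-16)))*(-1619) = (3*(-7)/(25 - 48))*(-1619) = (3*(-7)/(-23))*(-1619) = (3*(-1/23)*(-7))*(-1619) = (21/23)*(-1619) = -33999/23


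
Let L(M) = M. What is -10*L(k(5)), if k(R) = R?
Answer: -50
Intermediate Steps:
-10*L(k(5)) = -10*5 = -50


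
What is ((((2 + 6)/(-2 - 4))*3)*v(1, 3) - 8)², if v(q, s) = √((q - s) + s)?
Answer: 144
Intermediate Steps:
v(q, s) = √q
((((2 + 6)/(-2 - 4))*3)*v(1, 3) - 8)² = ((((2 + 6)/(-2 - 4))*3)*√1 - 8)² = (((8/(-6))*3)*1 - 8)² = (((8*(-⅙))*3)*1 - 8)² = (-4/3*3*1 - 8)² = (-4*1 - 8)² = (-4 - 8)² = (-12)² = 144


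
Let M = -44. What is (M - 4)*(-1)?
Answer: 48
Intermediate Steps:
(M - 4)*(-1) = (-44 - 4)*(-1) = -48*(-1) = 48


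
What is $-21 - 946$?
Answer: $-967$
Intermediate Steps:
$-21 - 946 = -967$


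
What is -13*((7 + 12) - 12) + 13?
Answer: -78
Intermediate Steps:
-13*((7 + 12) - 12) + 13 = -13*(19 - 12) + 13 = -13*7 + 13 = -91 + 13 = -78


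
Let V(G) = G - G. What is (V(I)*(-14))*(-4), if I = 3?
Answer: 0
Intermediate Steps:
V(G) = 0
(V(I)*(-14))*(-4) = (0*(-14))*(-4) = 0*(-4) = 0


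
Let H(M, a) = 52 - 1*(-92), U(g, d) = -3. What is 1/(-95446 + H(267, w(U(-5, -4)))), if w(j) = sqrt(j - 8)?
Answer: -1/95302 ≈ -1.0493e-5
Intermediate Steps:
w(j) = sqrt(-8 + j)
H(M, a) = 144 (H(M, a) = 52 + 92 = 144)
1/(-95446 + H(267, w(U(-5, -4)))) = 1/(-95446 + 144) = 1/(-95302) = -1/95302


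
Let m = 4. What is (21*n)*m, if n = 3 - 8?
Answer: -420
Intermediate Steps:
n = -5
(21*n)*m = (21*(-5))*4 = -105*4 = -420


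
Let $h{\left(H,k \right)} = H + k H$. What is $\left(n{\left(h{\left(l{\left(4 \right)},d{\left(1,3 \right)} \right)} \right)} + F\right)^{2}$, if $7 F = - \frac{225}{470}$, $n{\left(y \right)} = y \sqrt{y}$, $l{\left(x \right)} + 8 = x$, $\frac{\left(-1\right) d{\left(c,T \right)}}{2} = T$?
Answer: $\frac{3463714025}{432964} - \frac{1800 \sqrt{5}}{329} \approx 7987.8$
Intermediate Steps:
$d{\left(c,T \right)} = - 2 T$
$l{\left(x \right)} = -8 + x$
$h{\left(H,k \right)} = H + H k$
$n{\left(y \right)} = y^{\frac{3}{2}}$
$F = - \frac{45}{658}$ ($F = \frac{\left(-225\right) \frac{1}{470}}{7} = \frac{1}{7} \left(- \frac{45}{94}\right) = - \frac{45}{658} \approx -0.068389$)
$\left(n{\left(h{\left(l{\left(4 \right)},d{\left(1,3 \right)} \right)} \right)} + F\right)^{2} = \left(\left(\left(-8 + 4\right) \left(1 - 6\right)\right)^{\frac{3}{2}} - \frac{45}{658}\right)^{2} = \left(\left(- 4 \left(1 - 6\right)\right)^{\frac{3}{2}} - \frac{45}{658}\right)^{2} = \left(\left(\left(-4\right) \left(-5\right)\right)^{\frac{3}{2}} - \frac{45}{658}\right)^{2} = \left(20^{\frac{3}{2}} - \frac{45}{658}\right)^{2} = \left(40 \sqrt{5} - \frac{45}{658}\right)^{2} = \left(- \frac{45}{658} + 40 \sqrt{5}\right)^{2}$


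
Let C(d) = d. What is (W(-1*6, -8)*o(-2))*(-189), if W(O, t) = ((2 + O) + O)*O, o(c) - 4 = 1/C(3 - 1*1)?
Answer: -51030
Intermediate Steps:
o(c) = 9/2 (o(c) = 4 + 1/(3 - 1*1) = 4 + 1/(3 - 1) = 4 + 1/2 = 9/2)
W(O, t) = O*(2 + 2*O) (W(O, t) = (2 + 2*O)*O = O*(2 + 2*O))
(W(-1*6, -8)*o(-2))*(-189) = ((2*(-1*6)*(1 - 1*6))*(9/2))*(-189) = ((2*(-6)*(1 - 6))*(9/2))*(-189) = ((2*(-6)*(-5))*(9/2))*(-189) = (60*(9/2))*(-189) = 270*(-189) = -51030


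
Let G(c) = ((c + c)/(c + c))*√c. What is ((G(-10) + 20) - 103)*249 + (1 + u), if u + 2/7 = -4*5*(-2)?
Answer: -144384/7 + 249*I*√10 ≈ -20626.0 + 787.41*I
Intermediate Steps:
u = 278/7 (u = -2/7 - 4*5*(-2) = -2/7 - 20*(-2) = -2/7 + 40 = 278/7 ≈ 39.714)
G(c) = √c (G(c) = ((2*c)/((2*c)))*√c = ((2*c)*(1/(2*c)))*√c = 1*√c = √c)
((G(-10) + 20) - 103)*249 + (1 + u) = ((√(-10) + 20) - 103)*249 + (1 + 278/7) = ((I*√10 + 20) - 103)*249 + 285/7 = ((20 + I*√10) - 103)*249 + 285/7 = (-83 + I*√10)*249 + 285/7 = (-20667 + 249*I*√10) + 285/7 = -144384/7 + 249*I*√10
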